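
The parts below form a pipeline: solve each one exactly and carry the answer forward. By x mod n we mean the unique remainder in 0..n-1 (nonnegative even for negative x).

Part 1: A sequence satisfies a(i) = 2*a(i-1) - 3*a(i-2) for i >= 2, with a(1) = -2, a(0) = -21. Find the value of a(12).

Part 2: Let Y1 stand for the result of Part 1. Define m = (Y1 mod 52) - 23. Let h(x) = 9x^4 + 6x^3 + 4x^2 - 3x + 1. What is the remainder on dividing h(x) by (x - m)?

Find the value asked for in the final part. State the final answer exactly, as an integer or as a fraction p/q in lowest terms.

Part 1: a(2) = 2*(-2) - 3*(-21) = 59; iterating: a(2)=59, a(3)=124, a(4)=71, a(5)=-230, a(6)=-673, a(7)=-656, a(8)=707, a(9)=3382, a(10)=4643, a(11)=-860, a(12)=-15649; answer -15649
Part 2: Y1 = -15649; m = -20; remainder = value at the root: 9*(-20)^4 + 6*(-20)^3 + 4*(-20)^2 - 3*(-20)^1 + 1 = (1440000) + (-48000) + (1600) + (60) + (1) = 1393661; answer 1393661

1393661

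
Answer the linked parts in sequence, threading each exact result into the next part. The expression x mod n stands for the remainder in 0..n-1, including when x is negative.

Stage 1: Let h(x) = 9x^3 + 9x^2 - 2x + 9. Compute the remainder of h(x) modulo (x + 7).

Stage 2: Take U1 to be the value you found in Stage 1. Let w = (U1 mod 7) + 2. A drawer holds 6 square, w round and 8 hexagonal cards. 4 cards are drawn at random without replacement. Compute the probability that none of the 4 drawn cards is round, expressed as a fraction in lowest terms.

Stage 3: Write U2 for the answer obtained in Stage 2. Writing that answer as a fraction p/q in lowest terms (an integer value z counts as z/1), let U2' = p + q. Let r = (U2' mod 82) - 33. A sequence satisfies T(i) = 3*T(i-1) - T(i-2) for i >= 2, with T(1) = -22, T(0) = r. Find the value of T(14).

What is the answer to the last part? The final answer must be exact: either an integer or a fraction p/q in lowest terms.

-8205772

Stage 1: remainder = value at the root: 9*(-7)^3 + 9*(-7)^2 - 2*(-7)^1 + 9 = (-3087) + (441) + (14) + (9) = -2623; answer -2623
Stage 2: U1 = -2623; w = 4; total draws C(18,4) = 3060; favorable C(14,4) = 1001; P = 1001/3060; answer 1001/3060
Stage 3: U2 = 1001/3060; threaded value p + q = 4061; r = 10; T(2) = 3*(-22) - 1*(10) = -76; iterating: T(2)=-76, T(3)=-206, T(4)=-542, T(5)=-1420, T(6)=-3718, T(7)=-9734, T(8)=-25484, T(9)=-66718, T(10)=-174670, T(11)=-457292, T(12)=-1197206, T(13)=-3134326, T(14)=-8205772; answer -8205772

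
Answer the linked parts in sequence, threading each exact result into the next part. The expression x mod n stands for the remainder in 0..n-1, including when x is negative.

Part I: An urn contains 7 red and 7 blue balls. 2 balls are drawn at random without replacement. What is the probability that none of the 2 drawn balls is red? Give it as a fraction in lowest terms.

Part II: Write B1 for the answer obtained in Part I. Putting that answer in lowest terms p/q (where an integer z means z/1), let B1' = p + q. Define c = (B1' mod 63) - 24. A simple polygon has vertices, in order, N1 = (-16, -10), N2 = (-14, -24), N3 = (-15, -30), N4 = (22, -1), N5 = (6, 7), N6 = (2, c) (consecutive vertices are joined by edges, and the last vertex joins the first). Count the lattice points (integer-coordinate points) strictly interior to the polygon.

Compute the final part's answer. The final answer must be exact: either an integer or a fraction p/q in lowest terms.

Part I: total draws C(14,2) = 91; favorable C(7,2) = 21; P = 3/13; answer 3/13
Part II: B1 = 3/13; threaded value p + q = 16; c = -8; cross terms: (-16*-24 - -14*-10)=244, (-14*-30 - -15*-24)=60, (-15*-1 - 22*-30)=675, (22*7 - 6*-1)=160, (6*-8 - 2*7)=-62, (2*-10 - -16*-8)=-148; twice the area = |929| = 929; area = 929/2; boundary points = 2 + 1 + 1 + 8 + 1 + 2 = 15; strictly interior points = area - boundary/2 + 1 = 458; answer 458

458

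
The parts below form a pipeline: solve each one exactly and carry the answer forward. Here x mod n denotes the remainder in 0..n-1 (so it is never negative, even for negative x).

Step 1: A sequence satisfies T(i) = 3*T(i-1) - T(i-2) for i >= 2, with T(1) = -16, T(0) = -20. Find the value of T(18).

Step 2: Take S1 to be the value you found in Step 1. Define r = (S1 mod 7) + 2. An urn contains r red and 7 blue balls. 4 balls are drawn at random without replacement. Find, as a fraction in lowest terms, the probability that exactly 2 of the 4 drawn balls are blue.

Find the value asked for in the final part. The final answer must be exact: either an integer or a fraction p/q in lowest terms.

1/6

Step 1: T(2) = 3*(-16) - 1*(-20) = -28; iterating: T(2)=-28, T(3)=-68, T(4)=-176, T(5)=-460, T(6)=-1204, T(7)=-3152, T(8)=-8252, T(9)=-21604, T(10)=-56560, T(11)=-148076, T(12)=-387668, T(13)=-1014928, T(14)=-2657116, T(15)=-6956420, T(16)=-18212144, T(17)=-47680012, T(18)=-124827892; answer -124827892
Step 2: S1 = -124827892; r = 2; total draws C(9,4) = 126; favorable C(7,2)*C(2,2) = 21; P = 1/6; answer 1/6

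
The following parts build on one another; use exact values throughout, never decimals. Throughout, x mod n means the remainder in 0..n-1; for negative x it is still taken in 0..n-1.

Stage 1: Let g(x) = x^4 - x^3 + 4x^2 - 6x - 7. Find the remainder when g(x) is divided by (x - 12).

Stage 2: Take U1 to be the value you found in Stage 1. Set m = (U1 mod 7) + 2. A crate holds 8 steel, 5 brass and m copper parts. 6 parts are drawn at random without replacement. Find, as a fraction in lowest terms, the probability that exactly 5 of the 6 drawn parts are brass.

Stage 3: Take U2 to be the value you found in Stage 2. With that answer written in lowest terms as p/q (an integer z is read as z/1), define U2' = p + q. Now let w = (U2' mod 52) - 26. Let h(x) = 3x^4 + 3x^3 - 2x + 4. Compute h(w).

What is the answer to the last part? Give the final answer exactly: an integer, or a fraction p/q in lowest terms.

6

Stage 1: remainder = value at the root: 1*(12)^4 - 1*(12)^3 + 4*(12)^2 - 6*(12)^1 - 7 = (20736) + (-1728) + (576) + (-72) + (-7) = 19505; answer 19505
Stage 2: U1 = 19505; m = 5; total draws C(18,6) = 18564; favorable C(5,5)*C(13,1) = 13; P = 1/1428; answer 1/1428
Stage 3: U2 = 1/1428; threaded value p + q = 1429; w = -1; 3*(-1)^4 + 3*(-1)^3 - 2*(-1)^1 + 4 = (3) + (-3) + (2) + (4) = 6; answer 6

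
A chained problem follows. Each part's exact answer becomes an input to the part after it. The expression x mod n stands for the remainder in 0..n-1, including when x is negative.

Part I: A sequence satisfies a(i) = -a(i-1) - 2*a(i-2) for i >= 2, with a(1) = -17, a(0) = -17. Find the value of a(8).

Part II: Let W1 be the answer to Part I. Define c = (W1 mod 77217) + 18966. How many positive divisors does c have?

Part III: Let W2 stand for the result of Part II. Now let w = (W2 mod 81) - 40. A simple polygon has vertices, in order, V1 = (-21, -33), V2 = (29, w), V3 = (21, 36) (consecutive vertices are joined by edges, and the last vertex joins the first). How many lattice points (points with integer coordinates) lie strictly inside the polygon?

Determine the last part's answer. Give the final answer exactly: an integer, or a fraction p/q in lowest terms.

Part I: a(2) = -1*(-17) - 2*(-17) = 51; iterating: a(2)=51, a(3)=-17, a(4)=-85, a(5)=119, a(6)=51, a(7)=-289, a(8)=187; answer 187
Part II: W1 = 187; c = 19153; 19153 = 107 * 179; number of divisors = (1+1) * (1+1) = 4; answer 4
Part III: W2 = 4; w = -36; cross terms: (-21*-36 - 29*-33)=1713, (29*36 - 21*-36)=1800, (21*-33 - -21*36)=63; twice the area = |3576| = 3576; area = 1788; boundary points = 1 + 8 + 3 = 12; strictly interior points = area - boundary/2 + 1 = 1783; answer 1783

1783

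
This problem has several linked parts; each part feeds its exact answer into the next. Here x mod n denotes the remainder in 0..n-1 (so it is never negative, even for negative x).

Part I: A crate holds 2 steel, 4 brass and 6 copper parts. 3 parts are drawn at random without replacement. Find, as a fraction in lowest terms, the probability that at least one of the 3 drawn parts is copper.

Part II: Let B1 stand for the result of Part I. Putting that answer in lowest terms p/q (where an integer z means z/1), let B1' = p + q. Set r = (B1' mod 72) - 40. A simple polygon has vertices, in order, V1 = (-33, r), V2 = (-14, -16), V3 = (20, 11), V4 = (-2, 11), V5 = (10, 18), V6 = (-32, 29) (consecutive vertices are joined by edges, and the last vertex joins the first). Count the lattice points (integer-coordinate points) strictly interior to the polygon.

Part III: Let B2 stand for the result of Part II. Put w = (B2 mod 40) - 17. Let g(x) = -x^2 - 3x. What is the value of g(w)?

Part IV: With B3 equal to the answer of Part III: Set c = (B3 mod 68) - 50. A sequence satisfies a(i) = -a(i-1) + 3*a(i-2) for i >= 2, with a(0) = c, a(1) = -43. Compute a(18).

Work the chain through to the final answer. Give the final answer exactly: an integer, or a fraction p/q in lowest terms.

Part I: total draws C(12,3) = 220; complement C(6,3) = 20; favorable 220 - 20 = 200; P = 10/11; answer 10/11
Part II: B1 = 10/11; threaded value p + q = 21; r = -19; cross terms: (-33*-16 - -14*-19)=262, (-14*11 - 20*-16)=166, (20*11 - -2*11)=242, (-2*18 - 10*11)=-146, (10*29 - -32*18)=866, (-32*-19 - -33*29)=1565; twice the area = |2955| = 2955; area = 2955/2; boundary points = 1 + 1 + 22 + 1 + 1 + 1 = 27; strictly interior points = area - boundary/2 + 1 = 1465; answer 1465
Part III: B2 = 1465; w = 8; -1*(8)^2 - 3*(8)^1 = (-64) + (-24) = -88; answer -88
Part IV: B3 = -88; c = -2; a(2) = -1*(-43) + 3*(-2) = 37; iterating: a(2)=37, a(3)=-166, a(4)=277, a(5)=-775, a(6)=1606, a(7)=-3931, a(8)=8749, a(9)=-20542, a(10)=46789, a(11)=-108415, a(12)=248782, a(13)=-574027, a(14)=1320373, a(15)=-3042454, a(16)=7003573, a(17)=-16130935, a(18)=37141654; answer 37141654

37141654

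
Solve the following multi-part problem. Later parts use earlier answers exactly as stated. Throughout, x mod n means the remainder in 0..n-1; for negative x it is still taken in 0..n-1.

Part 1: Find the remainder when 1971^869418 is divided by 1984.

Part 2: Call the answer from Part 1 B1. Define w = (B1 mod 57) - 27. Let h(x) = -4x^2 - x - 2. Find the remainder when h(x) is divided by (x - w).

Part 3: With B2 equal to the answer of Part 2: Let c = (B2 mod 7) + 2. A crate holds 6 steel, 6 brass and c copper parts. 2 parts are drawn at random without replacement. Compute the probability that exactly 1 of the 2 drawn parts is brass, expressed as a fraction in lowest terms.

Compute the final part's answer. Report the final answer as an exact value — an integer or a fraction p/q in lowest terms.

18/35

Part 1: squarings mod 1984: 1971^1=1971, 1971^2=169, 1971^4=785, 1971^8=1185, 1971^16=1537, 1971^32=1409, 1971^64=1281, 1971^128=193, 1971^256=1537, 1971^512=1409, 1971^1024=1281, 1971^2048=193, 1971^4096=1537, 1971^8192=1409, 1971^16384=1281, 1971^32768=193, 1971^65536=1537, 1971^131072=1409, 1971^262144=1281, 1971^524288=193; 1971^869418 = 1971^2 * 1971^8 * 1971^32 * 1971^1024 * 1971^16384 * 1971^65536 * 1971^262144 * 1971^524288 = 841 (mod 1984); answer 841
Part 2: B1 = 841; w = 16; remainder = value at the root: -4*(16)^2 - 1*(16)^1 - 2 = (-1024) + (-16) + (-2) = -1042; answer -1042
Part 3: B2 = -1042; c = 3; total draws C(15,2) = 105; favorable C(6,1)*C(9,1) = 54; P = 18/35; answer 18/35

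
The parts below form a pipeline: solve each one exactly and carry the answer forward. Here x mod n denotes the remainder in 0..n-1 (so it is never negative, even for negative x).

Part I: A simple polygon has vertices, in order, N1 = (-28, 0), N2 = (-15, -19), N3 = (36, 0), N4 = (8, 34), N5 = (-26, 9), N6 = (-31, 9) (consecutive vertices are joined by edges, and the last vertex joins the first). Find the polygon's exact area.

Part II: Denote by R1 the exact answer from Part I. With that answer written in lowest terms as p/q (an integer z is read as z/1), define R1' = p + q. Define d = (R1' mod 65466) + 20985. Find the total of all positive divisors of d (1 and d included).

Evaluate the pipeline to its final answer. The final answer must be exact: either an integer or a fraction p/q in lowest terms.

55620

Part I: cross terms: (-28*-19 - -15*0)=532, (-15*0 - 36*-19)=684, (36*34 - 8*0)=1224, (8*9 - -26*34)=956, (-26*9 - -31*9)=45, (-31*0 - -28*9)=252; twice the area = |3693| = 3693; area = 3693/2; answer 3693/2
Part II: R1 = 3693/2; threaded value p + q = 3695; d = 24680; 24680 = 2^3 * 5 * 617; sigma = (1 + 2 + 4 + 8) * (1 + 5) * (1 + 617) = 15 * 6 * 618 = 55620; answer 55620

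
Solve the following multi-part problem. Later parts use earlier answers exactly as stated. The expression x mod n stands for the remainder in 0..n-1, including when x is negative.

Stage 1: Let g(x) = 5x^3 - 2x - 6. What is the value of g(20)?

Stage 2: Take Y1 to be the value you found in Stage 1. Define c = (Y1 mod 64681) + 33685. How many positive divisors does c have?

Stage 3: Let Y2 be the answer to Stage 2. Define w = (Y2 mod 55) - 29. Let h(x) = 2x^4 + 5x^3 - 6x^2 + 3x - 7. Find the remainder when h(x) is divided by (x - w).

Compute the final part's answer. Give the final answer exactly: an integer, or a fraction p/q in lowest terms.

Stage 1: 5*(20)^3 - 2*(20)^1 - 6 = (40000) + (-40) + (-6) = 39954; answer 39954
Stage 2: Y1 = 39954; c = 73639; 73639 = 211 * 349; number of divisors = (1+1) * (1+1) = 4; answer 4
Stage 3: Y2 = 4; w = -25; remainder = value at the root: 2*(-25)^4 + 5*(-25)^3 - 6*(-25)^2 + 3*(-25)^1 - 7 = (781250) + (-78125) + (-3750) + (-75) + (-7) = 699293; answer 699293

699293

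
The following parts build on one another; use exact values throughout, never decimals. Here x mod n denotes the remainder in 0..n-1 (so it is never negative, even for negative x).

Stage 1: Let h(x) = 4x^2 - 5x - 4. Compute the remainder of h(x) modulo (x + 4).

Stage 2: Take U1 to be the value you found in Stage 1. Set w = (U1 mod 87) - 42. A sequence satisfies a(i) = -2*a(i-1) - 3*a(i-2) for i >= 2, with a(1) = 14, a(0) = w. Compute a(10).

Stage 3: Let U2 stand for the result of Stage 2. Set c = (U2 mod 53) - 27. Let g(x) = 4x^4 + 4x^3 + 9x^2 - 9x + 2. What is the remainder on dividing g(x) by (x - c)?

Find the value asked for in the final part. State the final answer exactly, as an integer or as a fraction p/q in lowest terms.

217892

Stage 1: remainder = value at the root: 4*(-4)^2 - 5*(-4)^1 - 4 = (64) + (20) + (-4) = 80; answer 80
Stage 2: U1 = 80; w = 38; a(2) = -2*(14) - 3*(38) = -142; iterating: a(2)=-142, a(3)=242, a(4)=-58, a(5)=-610, a(6)=1394, a(7)=-958, a(8)=-2266, a(9)=7406, a(10)=-8014; answer -8014
Stage 3: U2 = -8014; c = 15; remainder = value at the root: 4*(15)^4 + 4*(15)^3 + 9*(15)^2 - 9*(15)^1 + 2 = (202500) + (13500) + (2025) + (-135) + (2) = 217892; answer 217892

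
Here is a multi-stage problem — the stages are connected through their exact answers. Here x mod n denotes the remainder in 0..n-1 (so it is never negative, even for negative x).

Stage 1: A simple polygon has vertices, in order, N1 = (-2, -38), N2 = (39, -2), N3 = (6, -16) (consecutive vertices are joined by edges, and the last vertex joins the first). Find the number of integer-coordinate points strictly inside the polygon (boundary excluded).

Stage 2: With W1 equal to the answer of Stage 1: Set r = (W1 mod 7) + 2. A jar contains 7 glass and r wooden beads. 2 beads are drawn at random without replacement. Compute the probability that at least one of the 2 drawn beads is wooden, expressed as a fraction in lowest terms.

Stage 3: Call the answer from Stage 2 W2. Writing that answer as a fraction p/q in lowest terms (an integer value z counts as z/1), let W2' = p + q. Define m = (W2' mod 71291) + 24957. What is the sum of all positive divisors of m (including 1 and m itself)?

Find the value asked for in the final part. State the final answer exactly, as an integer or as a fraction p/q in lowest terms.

52500

Stage 1: cross terms: (-2*-2 - 39*-38)=1486, (39*-16 - 6*-2)=-612, (6*-38 - -2*-16)=-260; twice the area = |614| = 614; area = 307; boundary points = 1 + 1 + 2 = 4; strictly interior points = area - boundary/2 + 1 = 306; answer 306
Stage 2: W1 = 306; r = 7; total draws C(14,2) = 91; complement C(7,2) = 21; favorable 91 - 21 = 70; P = 10/13; answer 10/13
Stage 3: W2 = 10/13; threaded value p + q = 23; m = 24980; 24980 = 2^2 * 5 * 1249; sigma = (1 + 2 + 4) * (1 + 5) * (1 + 1249) = 7 * 6 * 1250 = 52500; answer 52500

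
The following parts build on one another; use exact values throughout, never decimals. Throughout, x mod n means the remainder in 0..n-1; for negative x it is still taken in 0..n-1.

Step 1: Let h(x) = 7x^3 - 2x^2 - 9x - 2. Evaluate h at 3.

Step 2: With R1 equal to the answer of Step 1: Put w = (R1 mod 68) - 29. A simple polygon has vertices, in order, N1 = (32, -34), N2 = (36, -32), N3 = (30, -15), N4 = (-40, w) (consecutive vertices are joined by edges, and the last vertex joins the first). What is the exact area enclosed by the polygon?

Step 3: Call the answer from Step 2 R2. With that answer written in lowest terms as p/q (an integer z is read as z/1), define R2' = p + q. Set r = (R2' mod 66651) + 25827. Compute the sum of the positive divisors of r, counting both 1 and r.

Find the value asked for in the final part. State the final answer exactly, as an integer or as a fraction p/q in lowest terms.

Step 1: 7*(3)^3 - 2*(3)^2 - 9*(3)^1 - 2 = (189) + (-18) + (-27) + (-2) = 142; answer 142
Step 2: R1 = 142; w = -23; cross terms: (32*-32 - 36*-34)=200, (36*-15 - 30*-32)=420, (30*-23 - -40*-15)=-1290, (-40*-34 - 32*-23)=2096; twice the area = |1426| = 1426; area = 713; answer 713
Step 3: R2 = 713; threaded value p + q = 714; r = 26541; 26541 = 3^3 * 983; sigma = (1 + 3 + 9 + 27) * (1 + 983) = 40 * 984 = 39360; answer 39360

39360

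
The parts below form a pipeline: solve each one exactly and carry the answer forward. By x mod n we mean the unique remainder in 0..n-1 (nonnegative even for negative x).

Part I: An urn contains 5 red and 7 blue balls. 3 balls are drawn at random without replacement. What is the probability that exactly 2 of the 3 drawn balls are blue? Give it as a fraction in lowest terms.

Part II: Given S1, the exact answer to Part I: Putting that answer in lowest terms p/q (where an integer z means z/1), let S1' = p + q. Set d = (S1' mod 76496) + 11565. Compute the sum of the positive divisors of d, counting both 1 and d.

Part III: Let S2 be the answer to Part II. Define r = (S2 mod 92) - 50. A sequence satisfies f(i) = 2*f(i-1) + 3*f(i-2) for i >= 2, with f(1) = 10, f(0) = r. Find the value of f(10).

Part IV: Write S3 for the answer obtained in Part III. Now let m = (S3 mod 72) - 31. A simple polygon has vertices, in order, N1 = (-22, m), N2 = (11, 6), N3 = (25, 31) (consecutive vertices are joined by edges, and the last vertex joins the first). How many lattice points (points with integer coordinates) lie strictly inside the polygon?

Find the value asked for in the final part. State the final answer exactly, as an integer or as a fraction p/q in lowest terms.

Part I: total draws C(12,3) = 220; favorable C(7,2)*C(5,1) = 105; P = 21/44; answer 21/44
Part II: S1 = 21/44; threaded value p + q = 65; d = 11630; 11630 = 2 * 5 * 1163; sigma = (1 + 2) * (1 + 5) * (1 + 1163) = 3 * 6 * 1164 = 20952; answer 20952
Part III: S2 = 20952; r = 18; f(2) = 2*(10) + 3*(18) = 74; iterating: f(2)=74, f(3)=178, f(4)=578, f(5)=1690, f(6)=5114, f(7)=15298, f(8)=45938, f(9)=137770, f(10)=413354; answer 413354
Part IV: S3 = 413354; m = -29; cross terms: (-22*6 - 11*-29)=187, (11*31 - 25*6)=191, (25*-29 - -22*31)=-43; twice the area = |335| = 335; area = 335/2; boundary points = 1 + 1 + 1 = 3; strictly interior points = area - boundary/2 + 1 = 167; answer 167

167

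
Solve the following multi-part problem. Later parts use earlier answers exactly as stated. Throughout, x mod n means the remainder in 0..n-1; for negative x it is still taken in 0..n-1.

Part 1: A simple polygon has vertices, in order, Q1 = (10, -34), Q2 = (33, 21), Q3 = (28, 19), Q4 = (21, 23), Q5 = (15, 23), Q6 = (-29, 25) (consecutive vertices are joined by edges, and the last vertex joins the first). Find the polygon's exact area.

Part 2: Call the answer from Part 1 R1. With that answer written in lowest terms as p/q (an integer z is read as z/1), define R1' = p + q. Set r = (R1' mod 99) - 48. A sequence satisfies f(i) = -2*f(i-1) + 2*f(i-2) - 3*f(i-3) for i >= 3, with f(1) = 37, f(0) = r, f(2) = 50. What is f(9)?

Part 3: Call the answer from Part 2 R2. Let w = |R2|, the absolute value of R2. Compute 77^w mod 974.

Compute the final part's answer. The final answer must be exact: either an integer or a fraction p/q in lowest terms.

559

Part 1: cross terms: (10*21 - 33*-34)=1332, (33*19 - 28*21)=39, (28*23 - 21*19)=245, (21*23 - 15*23)=138, (15*25 - -29*23)=1042, (-29*-34 - 10*25)=736; twice the area = |3532| = 3532; area = 1766; answer 1766
Part 2: R1 = 1766; threaded value p + q = 1767; r = 36; f(3) = -2*(50) + 2*(37) - 3*(36) = -134; iterating: f(3)=-134, f(4)=257, f(5)=-932, f(6)=2780, f(7)=-8195, f(8)=24746, f(9)=-74222; answer -74222
Part 3: R2 = -74222; w = 74222; squarings mod 974: 77^1=77, 77^2=85, 77^4=407, 77^8=69, 77^16=865, 77^32=193, 77^64=237, 77^128=651, 77^256=111, 77^512=633, 77^1024=375, 77^2048=369, 77^4096=775, 77^8192=641, 77^16384=827, 77^32768=181, 77^65536=619; 77^74222 = 77^2 * 77^4 * 77^8 * 77^32 * 77^64 * 77^128 * 77^256 * 77^8192 * 77^65536 = 559 (mod 974); answer 559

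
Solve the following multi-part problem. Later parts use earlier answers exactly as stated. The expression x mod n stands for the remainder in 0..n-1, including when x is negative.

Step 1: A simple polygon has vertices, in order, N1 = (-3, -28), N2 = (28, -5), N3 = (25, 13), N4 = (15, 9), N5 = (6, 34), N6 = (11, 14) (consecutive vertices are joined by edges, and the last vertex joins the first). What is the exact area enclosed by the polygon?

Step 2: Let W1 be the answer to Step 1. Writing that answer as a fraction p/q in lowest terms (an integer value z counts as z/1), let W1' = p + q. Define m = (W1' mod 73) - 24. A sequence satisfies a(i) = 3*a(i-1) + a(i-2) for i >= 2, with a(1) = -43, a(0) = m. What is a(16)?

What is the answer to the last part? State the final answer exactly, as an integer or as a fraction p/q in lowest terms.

Step 1: cross terms: (-3*-5 - 28*-28)=799, (28*13 - 25*-5)=489, (25*9 - 15*13)=30, (15*34 - 6*9)=456, (6*14 - 11*34)=-290, (11*-28 - -3*14)=-266; twice the area = |1218| = 1218; area = 609; answer 609
Step 2: W1 = 609; threaded value p + q = 610; m = 2; a(2) = 3*(-43) + 1*(2) = -127; iterating: a(2)=-127, a(3)=-424, a(4)=-1399, a(5)=-4621, a(6)=-15262, a(7)=-50407, a(8)=-166483, a(9)=-549856, a(10)=-1816051, a(11)=-5998009, a(12)=-19810078, a(13)=-65428243, a(14)=-216094807, a(15)=-713712664, a(16)=-2357232799; answer -2357232799

-2357232799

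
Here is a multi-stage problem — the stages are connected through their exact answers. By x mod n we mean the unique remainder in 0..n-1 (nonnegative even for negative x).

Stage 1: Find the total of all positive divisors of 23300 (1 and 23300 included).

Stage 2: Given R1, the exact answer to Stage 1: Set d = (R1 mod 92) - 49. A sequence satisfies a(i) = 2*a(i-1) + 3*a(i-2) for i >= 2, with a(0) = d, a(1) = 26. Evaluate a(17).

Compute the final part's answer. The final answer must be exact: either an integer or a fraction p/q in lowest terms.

2033957546

Stage 1: 23300 = 2^2 * 5^2 * 233; sigma = (1 + 2 + 4) * (1 + 5 + 25) * (1 + 233) = 7 * 31 * 234 = 50778; answer 50778
Stage 2: R1 = 50778; d = 37; a(2) = 2*(26) + 3*(37) = 163; iterating: a(2)=163, a(3)=404, a(4)=1297, a(5)=3806, a(6)=11503, a(7)=34424, a(8)=103357, a(9)=309986, a(10)=930043, a(11)=2790044, a(12)=8370217, a(13)=25110566, a(14)=75331783, a(15)=225995264, a(16)=677985877, a(17)=2033957546; answer 2033957546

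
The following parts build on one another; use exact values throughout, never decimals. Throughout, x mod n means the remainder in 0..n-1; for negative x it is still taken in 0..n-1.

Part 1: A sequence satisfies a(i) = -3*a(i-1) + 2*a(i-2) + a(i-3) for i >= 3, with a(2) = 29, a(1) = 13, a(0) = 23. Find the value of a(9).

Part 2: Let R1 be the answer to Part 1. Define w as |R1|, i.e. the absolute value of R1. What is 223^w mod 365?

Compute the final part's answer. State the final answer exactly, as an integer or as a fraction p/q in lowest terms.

347

Part 1: a(3) = -3*(29) + 2*(13) + 1*(23) = -38; iterating: a(3)=-38, a(4)=185, a(5)=-602, a(6)=2138, a(7)=-7433, a(8)=25973, a(9)=-90647; answer -90647
Part 2: R1 = -90647; w = 90647; squarings mod 365: 223^1=223, 223^2=89, 223^4=256, 223^8=201, 223^16=251, 223^32=221, 223^64=296, 223^128=16, 223^256=256, 223^512=201, 223^1024=251, 223^2048=221, 223^4096=296, 223^8192=16, 223^16384=256, 223^32768=201, 223^65536=251; 223^90647 = 223^1 * 223^2 * 223^4 * 223^16 * 223^512 * 223^8192 * 223^16384 * 223^65536 = 347 (mod 365); answer 347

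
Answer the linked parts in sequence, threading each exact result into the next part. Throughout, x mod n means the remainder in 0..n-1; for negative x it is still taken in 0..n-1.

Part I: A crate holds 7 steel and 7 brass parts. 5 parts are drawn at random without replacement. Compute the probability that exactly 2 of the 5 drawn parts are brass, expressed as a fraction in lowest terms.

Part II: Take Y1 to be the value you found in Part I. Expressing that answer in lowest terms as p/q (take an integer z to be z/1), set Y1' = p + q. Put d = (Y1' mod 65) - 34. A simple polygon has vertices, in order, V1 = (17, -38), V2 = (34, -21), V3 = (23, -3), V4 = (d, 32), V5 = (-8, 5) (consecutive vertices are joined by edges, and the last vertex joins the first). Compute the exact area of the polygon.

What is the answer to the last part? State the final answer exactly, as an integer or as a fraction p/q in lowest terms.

Part I: total draws C(14,5) = 2002; favorable C(7,2)*C(7,3) = 735; P = 105/286; answer 105/286
Part II: Y1 = 105/286; threaded value p + q = 391; d = -33; cross terms: (17*-21 - 34*-38)=935, (34*-3 - 23*-21)=381, (23*32 - -33*-3)=637, (-33*5 - -8*32)=91, (-8*-38 - 17*5)=219; twice the area = |2263| = 2263; area = 2263/2; answer 2263/2

2263/2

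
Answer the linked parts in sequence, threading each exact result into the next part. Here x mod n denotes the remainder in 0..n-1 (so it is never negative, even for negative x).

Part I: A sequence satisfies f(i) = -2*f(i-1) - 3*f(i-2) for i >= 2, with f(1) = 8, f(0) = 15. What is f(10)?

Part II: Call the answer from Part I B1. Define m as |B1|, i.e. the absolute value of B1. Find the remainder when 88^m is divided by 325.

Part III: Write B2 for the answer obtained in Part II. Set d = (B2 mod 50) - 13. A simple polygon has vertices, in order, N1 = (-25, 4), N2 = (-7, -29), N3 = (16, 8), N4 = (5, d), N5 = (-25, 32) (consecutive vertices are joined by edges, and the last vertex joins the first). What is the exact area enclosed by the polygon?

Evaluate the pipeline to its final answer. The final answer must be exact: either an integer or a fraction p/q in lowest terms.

2391/2

Part I: f(2) = -2*(8) - 3*(15) = -61; iterating: f(2)=-61, f(3)=98, f(4)=-13, f(5)=-268, f(6)=575, f(7)=-346, f(8)=-1033, f(9)=3104, f(10)=-3109; answer -3109
Part II: B1 = -3109; m = 3109; squarings mod 325: 88^1=88, 88^2=269, 88^4=211, 88^8=321, 88^16=16, 88^32=256, 88^64=211, 88^128=321, 88^256=16, 88^512=256, 88^1024=211, 88^2048=321; 88^3109 = 88^1 * 88^4 * 88^32 * 88^1024 * 88^2048 = 23 (mod 325); answer 23
Part III: B2 = 23; d = 10; cross terms: (-25*-29 - -7*4)=753, (-7*8 - 16*-29)=408, (16*10 - 5*8)=120, (5*32 - -25*10)=410, (-25*4 - -25*32)=700; twice the area = |2391| = 2391; area = 2391/2; answer 2391/2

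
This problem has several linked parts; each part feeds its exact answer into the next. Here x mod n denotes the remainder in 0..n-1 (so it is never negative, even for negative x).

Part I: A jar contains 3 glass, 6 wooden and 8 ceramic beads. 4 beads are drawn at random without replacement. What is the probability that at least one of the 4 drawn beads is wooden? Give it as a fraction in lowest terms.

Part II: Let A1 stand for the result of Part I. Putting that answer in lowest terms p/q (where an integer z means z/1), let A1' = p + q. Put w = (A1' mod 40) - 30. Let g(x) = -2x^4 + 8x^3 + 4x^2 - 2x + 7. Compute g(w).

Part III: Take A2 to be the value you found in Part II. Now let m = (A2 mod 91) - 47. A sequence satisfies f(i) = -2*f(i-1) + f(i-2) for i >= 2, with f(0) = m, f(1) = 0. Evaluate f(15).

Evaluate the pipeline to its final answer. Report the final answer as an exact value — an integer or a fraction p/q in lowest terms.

1454076

Part I: total draws C(17,4) = 2380; complement C(11,4) = 330; favorable 2380 - 330 = 2050; P = 205/238; answer 205/238
Part II: A1 = 205/238; threaded value p + q = 443; w = -27; -2*(-27)^4 + 8*(-27)^3 + 4*(-27)^2 - 2*(-27)^1 + 7 = (-1062882) + (-157464) + (2916) + (54) + (7) = -1217369; answer -1217369
Part III: A2 = -1217369; m = -18; f(2) = -2*(0) + 1*(-18) = -18; iterating: f(2)=-18, f(3)=36, f(4)=-90, f(5)=216, f(6)=-522, f(7)=1260, f(8)=-3042, f(9)=7344, f(10)=-17730, f(11)=42804, f(12)=-103338, f(13)=249480, f(14)=-602298, f(15)=1454076; answer 1454076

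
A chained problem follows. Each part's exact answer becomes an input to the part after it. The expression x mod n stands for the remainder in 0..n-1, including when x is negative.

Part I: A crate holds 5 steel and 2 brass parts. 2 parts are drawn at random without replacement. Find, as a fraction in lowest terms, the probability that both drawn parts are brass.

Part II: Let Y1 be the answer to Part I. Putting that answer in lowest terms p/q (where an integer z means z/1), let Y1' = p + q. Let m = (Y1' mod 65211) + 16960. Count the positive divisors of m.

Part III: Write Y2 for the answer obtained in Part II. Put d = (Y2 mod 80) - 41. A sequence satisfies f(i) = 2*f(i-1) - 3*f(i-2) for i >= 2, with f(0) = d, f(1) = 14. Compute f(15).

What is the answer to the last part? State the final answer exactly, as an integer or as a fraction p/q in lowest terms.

147488

Part I: total draws C(7,2) = 21; favorable C(2,2) = 1; P = 1/21; answer 1/21
Part II: Y1 = 1/21; threaded value p + q = 22; m = 16982; 16982 = 2 * 7 * 1213; number of divisors = (1+1) * (1+1) * (1+1) = 8; answer 8
Part III: Y2 = 8; d = -33; f(2) = 2*(14) - 3*(-33) = 127; iterating: f(2)=127, f(3)=212, f(4)=43, f(5)=-550, f(6)=-1229, f(7)=-808, f(8)=2071, f(9)=6566, f(10)=6919, f(11)=-5860, f(12)=-32477, f(13)=-47374, f(14)=2683, f(15)=147488; answer 147488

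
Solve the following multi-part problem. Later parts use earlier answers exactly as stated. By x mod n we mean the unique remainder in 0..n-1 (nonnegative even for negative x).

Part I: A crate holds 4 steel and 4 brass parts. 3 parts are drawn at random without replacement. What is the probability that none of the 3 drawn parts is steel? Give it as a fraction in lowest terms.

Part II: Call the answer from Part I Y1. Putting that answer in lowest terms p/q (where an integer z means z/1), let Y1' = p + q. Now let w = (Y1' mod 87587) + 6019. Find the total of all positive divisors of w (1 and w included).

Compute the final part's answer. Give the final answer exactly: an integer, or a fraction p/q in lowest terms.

10368

Part I: total draws C(8,3) = 56; favorable C(4,3) = 4; P = 1/14; answer 1/14
Part II: Y1 = 1/14; threaded value p + q = 15; w = 6034; 6034 = 2 * 7 * 431; sigma = (1 + 2) * (1 + 7) * (1 + 431) = 3 * 8 * 432 = 10368; answer 10368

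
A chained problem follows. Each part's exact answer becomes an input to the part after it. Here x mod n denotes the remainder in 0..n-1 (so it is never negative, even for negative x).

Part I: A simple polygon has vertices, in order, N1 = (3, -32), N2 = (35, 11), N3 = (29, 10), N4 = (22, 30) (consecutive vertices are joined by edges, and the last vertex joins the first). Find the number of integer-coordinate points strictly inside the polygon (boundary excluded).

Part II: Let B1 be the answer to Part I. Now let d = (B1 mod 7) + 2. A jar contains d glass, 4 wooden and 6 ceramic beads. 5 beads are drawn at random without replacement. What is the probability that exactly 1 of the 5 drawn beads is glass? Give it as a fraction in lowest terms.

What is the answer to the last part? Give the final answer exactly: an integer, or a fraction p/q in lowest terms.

70/143

Part I: cross terms: (3*11 - 35*-32)=1153, (35*10 - 29*11)=31, (29*30 - 22*10)=650, (22*-32 - 3*30)=-794; twice the area = |1040| = 1040; area = 520; boundary points = 1 + 1 + 1 + 1 = 4; strictly interior points = area - boundary/2 + 1 = 519; answer 519
Part II: B1 = 519; d = 3; total draws C(13,5) = 1287; favorable C(3,1)*C(10,4) = 630; P = 70/143; answer 70/143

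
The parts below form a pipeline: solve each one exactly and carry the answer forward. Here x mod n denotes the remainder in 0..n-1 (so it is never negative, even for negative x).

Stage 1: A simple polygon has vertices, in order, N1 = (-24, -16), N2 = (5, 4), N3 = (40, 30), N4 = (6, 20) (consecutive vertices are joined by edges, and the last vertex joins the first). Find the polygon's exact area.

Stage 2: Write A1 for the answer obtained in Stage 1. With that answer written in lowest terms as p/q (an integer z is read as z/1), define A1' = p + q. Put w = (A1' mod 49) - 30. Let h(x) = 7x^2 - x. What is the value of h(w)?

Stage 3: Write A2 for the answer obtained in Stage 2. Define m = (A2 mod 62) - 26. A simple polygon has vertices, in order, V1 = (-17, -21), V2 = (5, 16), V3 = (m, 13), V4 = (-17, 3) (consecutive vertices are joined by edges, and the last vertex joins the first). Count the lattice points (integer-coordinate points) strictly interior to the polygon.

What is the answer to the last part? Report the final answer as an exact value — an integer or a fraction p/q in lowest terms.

Stage 1: cross terms: (-24*4 - 5*-16)=-16, (5*30 - 40*4)=-10, (40*20 - 6*30)=620, (6*-16 - -24*20)=384; twice the area = |978| = 978; area = 489; answer 489
Stage 2: A1 = 489; threaded value p + q = 490; w = -30; 7*(-30)^2 - 1*(-30)^1 = (6300) + (30) = 6330; answer 6330
Stage 3: A2 = 6330; m = -20; cross terms: (-17*16 - 5*-21)=-167, (5*13 - -20*16)=385, (-20*3 - -17*13)=161, (-17*-21 - -17*3)=408; twice the area = |787| = 787; area = 787/2; boundary points = 1 + 1 + 1 + 24 = 27; strictly interior points = area - boundary/2 + 1 = 381; answer 381

381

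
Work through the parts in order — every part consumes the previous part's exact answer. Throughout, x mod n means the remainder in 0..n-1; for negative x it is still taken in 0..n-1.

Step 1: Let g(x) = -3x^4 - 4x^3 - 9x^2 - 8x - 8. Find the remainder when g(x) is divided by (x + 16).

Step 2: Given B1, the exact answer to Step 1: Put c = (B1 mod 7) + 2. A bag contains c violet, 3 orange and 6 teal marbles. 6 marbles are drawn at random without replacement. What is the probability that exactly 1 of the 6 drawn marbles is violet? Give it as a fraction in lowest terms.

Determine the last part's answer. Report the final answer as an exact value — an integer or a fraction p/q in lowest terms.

Step 1: remainder = value at the root: -3*(-16)^4 - 4*(-16)^3 - 9*(-16)^2 - 8*(-16)^1 - 8 = (-196608) + (16384) + (-2304) + (128) + (-8) = -182408; answer -182408
Step 2: B1 = -182408; c = 7; total draws C(16,6) = 8008; favorable C(7,1)*C(9,5) = 882; P = 63/572; answer 63/572

63/572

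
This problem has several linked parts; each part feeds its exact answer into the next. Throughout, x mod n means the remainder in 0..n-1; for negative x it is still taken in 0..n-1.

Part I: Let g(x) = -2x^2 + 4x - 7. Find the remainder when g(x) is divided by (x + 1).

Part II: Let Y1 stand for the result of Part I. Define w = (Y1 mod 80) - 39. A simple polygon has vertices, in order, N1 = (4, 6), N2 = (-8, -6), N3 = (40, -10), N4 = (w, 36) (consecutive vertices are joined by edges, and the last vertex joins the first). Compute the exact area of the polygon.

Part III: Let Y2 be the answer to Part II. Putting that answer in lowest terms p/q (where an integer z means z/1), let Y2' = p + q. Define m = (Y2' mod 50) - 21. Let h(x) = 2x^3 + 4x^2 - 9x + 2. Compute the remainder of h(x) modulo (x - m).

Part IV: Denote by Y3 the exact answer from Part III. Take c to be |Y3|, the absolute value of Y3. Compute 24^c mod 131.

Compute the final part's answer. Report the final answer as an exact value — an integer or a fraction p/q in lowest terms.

Part I: remainder = value at the root: -2*(-1)^2 + 4*(-1)^1 - 7 = (-2) + (-4) + (-7) = -13; answer -13
Part II: Y1 = -13; w = 28; cross terms: (4*-6 - -8*6)=24, (-8*-10 - 40*-6)=320, (40*36 - 28*-10)=1720, (28*6 - 4*36)=24; twice the area = |2088| = 2088; area = 1044; answer 1044
Part III: Y2 = 1044; threaded value p + q = 1045; m = 24; remainder = value at the root: 2*(24)^3 + 4*(24)^2 - 9*(24)^1 + 2 = (27648) + (2304) + (-216) + (2) = 29738; answer 29738
Part IV: Y3 = 29738; c = 29738; squarings mod 131: 24^1=24, 24^2=52, 24^4=84, 24^8=113, 24^16=62, 24^32=45, 24^64=60, 24^128=63, 24^256=39, 24^512=80, 24^1024=112, 24^2048=99, 24^4096=107, 24^8192=52, 24^16384=84; 24^29738 = 24^2 * 24^8 * 24^32 * 24^1024 * 24^4096 * 24^8192 * 24^16384 = 99 (mod 131); answer 99

99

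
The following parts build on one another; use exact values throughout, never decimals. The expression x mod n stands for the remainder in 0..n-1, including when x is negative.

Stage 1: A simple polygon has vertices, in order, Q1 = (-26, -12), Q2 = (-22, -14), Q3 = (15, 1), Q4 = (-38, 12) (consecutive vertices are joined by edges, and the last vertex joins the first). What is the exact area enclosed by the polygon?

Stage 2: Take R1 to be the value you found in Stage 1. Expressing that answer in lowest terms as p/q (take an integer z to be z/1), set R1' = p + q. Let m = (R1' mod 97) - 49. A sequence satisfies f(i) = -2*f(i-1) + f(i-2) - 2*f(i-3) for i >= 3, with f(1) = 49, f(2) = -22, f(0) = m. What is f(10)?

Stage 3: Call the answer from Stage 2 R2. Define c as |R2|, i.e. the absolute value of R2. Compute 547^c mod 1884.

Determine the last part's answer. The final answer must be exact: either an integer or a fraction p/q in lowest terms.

Stage 1: cross terms: (-26*-14 - -22*-12)=100, (-22*1 - 15*-14)=188, (15*12 - -38*1)=218, (-38*-12 - -26*12)=768; twice the area = |1274| = 1274; area = 637; answer 637
Stage 2: R1 = 637; threaded value p + q = 638; m = 7; f(3) = -2*(-22) + 1*(49) - 2*(7) = 79; iterating: f(3)=79, f(4)=-278, f(5)=679, f(6)=-1794, f(7)=4823, f(8)=-12798, f(9)=34007, f(10)=-90458; answer -90458
Stage 3: R2 = -90458; c = 90458; squarings mod 1884: 547^1=547, 547^2=1537, 547^4=1717, 547^8=1513, 547^16=109, 547^32=577, 547^64=1345, 547^128=385, 547^256=1273, 547^512=289, 547^1024=625, 547^2048=637, 547^4096=709, 547^8192=1537, 547^16384=1717, 547^32768=1513, 547^65536=109; 547^90458 = 547^2 * 547^8 * 547^16 * 547^64 * 547^256 * 547^8192 * 547^16384 * 547^65536 = 37 (mod 1884); answer 37

37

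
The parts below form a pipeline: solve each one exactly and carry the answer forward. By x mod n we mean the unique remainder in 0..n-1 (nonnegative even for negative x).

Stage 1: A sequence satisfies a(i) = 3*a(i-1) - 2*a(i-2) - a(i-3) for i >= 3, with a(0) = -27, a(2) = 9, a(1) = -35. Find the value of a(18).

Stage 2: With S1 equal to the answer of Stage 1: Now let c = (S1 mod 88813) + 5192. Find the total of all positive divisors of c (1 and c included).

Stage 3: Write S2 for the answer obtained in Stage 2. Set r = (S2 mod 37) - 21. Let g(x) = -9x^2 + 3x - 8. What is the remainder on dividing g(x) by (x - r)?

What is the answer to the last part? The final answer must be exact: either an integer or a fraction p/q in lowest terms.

-878

Stage 1: a(3) = 3*(9) - 2*(-35) - 1*(-27) = 124; iterating: a(3)=124, a(4)=389, a(5)=910, a(6)=1828, a(7)=3275, a(8)=5259, a(9)=7399, a(10)=8404, a(11)=5155, a(12)=-8742, a(13)=-44940, a(14)=-122491, a(15)=-268851, a(16)=-516631, a(17)=-889700, a(18)=-1366987; answer -1366987
Stage 2: S1 = -1366987; c = 59213; 59213 = 7 * 11 * 769; sigma = (1 + 7) * (1 + 11) * (1 + 769) = 8 * 12 * 770 = 73920; answer 73920
Stage 3: S2 = 73920; r = 10; remainder = value at the root: -9*(10)^2 + 3*(10)^1 - 8 = (-900) + (30) + (-8) = -878; answer -878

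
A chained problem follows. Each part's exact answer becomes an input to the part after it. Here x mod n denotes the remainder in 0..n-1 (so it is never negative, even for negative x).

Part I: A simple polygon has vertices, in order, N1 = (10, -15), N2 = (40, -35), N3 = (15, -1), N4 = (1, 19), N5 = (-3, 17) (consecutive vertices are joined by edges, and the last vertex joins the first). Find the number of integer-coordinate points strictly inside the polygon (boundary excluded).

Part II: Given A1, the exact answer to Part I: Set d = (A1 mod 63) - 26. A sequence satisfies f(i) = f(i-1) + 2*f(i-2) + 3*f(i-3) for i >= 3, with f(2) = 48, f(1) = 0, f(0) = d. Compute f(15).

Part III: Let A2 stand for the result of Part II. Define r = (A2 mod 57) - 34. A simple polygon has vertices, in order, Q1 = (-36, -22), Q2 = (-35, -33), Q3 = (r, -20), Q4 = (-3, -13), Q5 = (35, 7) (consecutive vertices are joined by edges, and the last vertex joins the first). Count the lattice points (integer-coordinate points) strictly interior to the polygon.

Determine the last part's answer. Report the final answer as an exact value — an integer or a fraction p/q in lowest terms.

Part I: cross terms: (10*-35 - 40*-15)=250, (40*-1 - 15*-35)=485, (15*19 - 1*-1)=286, (1*17 - -3*19)=74, (-3*-15 - 10*17)=-125; twice the area = |970| = 970; area = 485; boundary points = 10 + 1 + 2 + 2 + 1 = 16; strictly interior points = area - boundary/2 + 1 = 478; answer 478
Part II: A1 = 478; d = 11; f(3) = 1*(48) + 2*(0) + 3*(11) = 81; iterating: f(3)=81, f(4)=177, f(5)=483, f(6)=1080, f(7)=2577, f(8)=6186, f(9)=14580, f(10)=34683, f(11)=82401, f(12)=195507, f(13)=464358, f(14)=1102575, f(15)=2617812; answer 2617812
Part III: A2 = 2617812; r = -4; cross terms: (-36*-33 - -35*-22)=418, (-35*-20 - -4*-33)=568, (-4*-13 - -3*-20)=-8, (-3*7 - 35*-13)=434, (35*-22 - -36*7)=-518; twice the area = |894| = 894; area = 447; boundary points = 1 + 1 + 1 + 2 + 1 = 6; strictly interior points = area - boundary/2 + 1 = 445; answer 445

445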